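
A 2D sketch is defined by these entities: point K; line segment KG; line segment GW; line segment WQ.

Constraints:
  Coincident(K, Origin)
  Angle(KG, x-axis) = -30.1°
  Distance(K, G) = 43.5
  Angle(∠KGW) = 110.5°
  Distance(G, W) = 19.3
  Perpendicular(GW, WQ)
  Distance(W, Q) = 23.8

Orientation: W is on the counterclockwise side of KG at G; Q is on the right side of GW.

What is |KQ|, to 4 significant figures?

73.20

K is at the origin; KG runs at -30.1° with length 43.5, so G = 43.5·(cos -30.1°, sin -30.1°) = (37.63, -21.82). ∠KGW = 110.5°, so GW runs at -30.1° + (180° − 110.5°) = 39.40° from the x-axis; with |GW| = 19.3, W = G + 19.3·(cos 39.40°, sin 39.40°) = (52.55, -9.565). GW ⟂ WQ; with |WQ| = 23.8 on the right of GW, Q = W + 23.8·(0.6347, -0.7727) = (67.65, -27.96). Then |KQ| = |Q − K| = 73.20.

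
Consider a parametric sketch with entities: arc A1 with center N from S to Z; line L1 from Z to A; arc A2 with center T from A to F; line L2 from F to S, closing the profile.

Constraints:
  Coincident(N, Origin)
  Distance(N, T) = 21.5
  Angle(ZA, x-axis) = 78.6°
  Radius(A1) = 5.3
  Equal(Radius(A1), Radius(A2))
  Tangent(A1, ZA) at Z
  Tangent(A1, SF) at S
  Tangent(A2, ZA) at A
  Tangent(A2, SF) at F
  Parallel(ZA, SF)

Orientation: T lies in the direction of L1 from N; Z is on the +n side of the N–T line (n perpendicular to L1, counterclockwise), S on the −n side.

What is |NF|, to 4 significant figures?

22.14

The slot axis is L1's direction at 78.6°, so u = (cos 78.6°, sin 78.6°) = (0.1977, 0.9803) and n = (−sin 78.6°, cos 78.6°) = (-0.9803, 0.1977). N is at the origin and T lies 21.5 along u from N, so T = 21.5·u = (4.250, 21.08). Tangency of A1 to both parallel lines with radius 5.3 puts Z and S at N ± 5.3·n: Z = (-5.195, 1.048), S = (5.195, -1.048). Equal radii place A and F the same way about T: A = T + 5.3·n = (-0.9458, 22.12), F = T − 5.3·n = (9.445, 20.03). Then |NF| = |F − N| = 22.14.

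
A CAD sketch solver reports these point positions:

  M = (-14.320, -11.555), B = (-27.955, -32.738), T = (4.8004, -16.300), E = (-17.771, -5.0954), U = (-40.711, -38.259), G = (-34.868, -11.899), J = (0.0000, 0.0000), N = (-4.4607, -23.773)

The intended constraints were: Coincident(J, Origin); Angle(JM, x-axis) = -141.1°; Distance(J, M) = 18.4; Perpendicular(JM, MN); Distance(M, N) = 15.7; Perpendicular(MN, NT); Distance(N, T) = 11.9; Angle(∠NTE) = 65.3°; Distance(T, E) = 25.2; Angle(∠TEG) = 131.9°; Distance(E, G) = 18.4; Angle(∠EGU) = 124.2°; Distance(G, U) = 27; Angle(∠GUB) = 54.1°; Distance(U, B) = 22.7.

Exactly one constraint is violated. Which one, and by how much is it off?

Distance(U, B) = 22.7 — off by 8.80.

J = (0.00, 0.00) ✓; JM at -141.1° ✓; |JM| = 18.40 ✓; ∠(JM, MN) = 90.00° ✓; |MN| = 15.70 ✓; ∠(MN, NT) = 90.00° ✓; |NT| = 11.90 ✓; ∠NTE = 65.30° ✓; |TE| = 25.20 ✓; ∠TEG = 131.9° ✓; |EG| = 18.40 ✓; ∠EGU = 124.2° ✓; |GU| = 27.00 ✓; ∠GUB = 54.10° ✓; |UB| = 13.90 ✗.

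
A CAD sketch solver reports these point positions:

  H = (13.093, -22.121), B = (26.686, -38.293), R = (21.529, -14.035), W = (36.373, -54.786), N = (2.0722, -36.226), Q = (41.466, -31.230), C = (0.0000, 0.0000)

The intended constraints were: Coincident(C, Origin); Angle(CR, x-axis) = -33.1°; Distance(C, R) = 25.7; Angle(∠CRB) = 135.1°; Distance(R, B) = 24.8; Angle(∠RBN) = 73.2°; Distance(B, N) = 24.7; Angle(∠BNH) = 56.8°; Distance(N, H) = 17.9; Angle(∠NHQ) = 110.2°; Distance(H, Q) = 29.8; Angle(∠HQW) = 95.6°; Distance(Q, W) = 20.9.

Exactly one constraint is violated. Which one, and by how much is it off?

Distance(Q, W) = 20.9 — off by 3.20.

C = (0.00, 0.00) ✓; CR at -33.10° ✓; |CR| = 25.70 ✓; ∠CRB = 135.1° ✓; |RB| = 24.80 ✓; ∠RBN = 73.20° ✓; |BN| = 24.70 ✓; ∠BNH = 56.80° ✓; |NH| = 17.90 ✓; ∠NHQ = 110.2° ✓; |HQ| = 29.80 ✓; ∠HQW = 95.60° ✓; |QW| = 24.10 ✗.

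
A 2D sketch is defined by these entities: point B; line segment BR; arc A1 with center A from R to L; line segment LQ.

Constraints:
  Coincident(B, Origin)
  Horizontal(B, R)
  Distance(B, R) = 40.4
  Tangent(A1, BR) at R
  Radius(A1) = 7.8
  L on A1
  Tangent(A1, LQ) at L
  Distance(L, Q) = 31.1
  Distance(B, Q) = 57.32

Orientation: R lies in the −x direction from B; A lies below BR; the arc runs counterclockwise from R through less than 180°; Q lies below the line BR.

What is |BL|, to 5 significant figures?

48.943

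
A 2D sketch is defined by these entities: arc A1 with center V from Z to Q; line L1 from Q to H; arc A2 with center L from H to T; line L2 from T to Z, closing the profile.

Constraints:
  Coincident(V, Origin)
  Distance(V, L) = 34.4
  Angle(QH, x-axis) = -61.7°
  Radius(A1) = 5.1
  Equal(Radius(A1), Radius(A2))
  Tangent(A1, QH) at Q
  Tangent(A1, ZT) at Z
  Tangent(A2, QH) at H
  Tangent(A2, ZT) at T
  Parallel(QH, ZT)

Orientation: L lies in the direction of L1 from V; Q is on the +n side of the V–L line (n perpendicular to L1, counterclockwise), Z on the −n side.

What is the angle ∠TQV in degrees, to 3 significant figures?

73.5°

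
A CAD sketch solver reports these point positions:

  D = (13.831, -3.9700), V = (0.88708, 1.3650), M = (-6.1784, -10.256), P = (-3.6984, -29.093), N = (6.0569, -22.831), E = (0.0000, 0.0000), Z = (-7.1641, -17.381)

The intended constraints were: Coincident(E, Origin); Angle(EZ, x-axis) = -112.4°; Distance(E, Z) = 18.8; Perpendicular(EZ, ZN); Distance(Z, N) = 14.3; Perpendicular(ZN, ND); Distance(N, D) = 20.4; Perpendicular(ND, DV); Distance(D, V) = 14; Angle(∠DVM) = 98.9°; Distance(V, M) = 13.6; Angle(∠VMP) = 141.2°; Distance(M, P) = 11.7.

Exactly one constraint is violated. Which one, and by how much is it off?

Distance(M, P) = 11.7 — off by 7.30.

E = (0.00, 0.00) ✓; EZ at -112.4° ✓; |EZ| = 18.80 ✓; ∠(EZ, ZN) = 90.00° ✓; |ZN| = 14.30 ✓; ∠(ZN, ND) = 90.00° ✓; |ND| = 20.40 ✓; ∠(ND, DV) = 90.00° ✓; |DV| = 14.00 ✓; ∠DVM = 98.90° ✓; |VM| = 13.60 ✓; ∠VMP = 141.2° ✓; |MP| = 19.00 ✗.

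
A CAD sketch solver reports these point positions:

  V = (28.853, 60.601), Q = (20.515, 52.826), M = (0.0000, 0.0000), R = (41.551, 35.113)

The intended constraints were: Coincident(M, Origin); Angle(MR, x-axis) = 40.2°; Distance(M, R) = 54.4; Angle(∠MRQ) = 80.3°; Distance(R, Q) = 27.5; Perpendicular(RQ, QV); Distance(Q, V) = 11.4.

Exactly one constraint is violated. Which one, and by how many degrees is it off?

Perpendicular(RQ, QV) — off by 6.90°.

M = (0.00, 0.00) ✓; MR at 40.20° ✓; |MR| = 54.40 ✓; ∠MRQ = 80.30° ✓; |RQ| = 27.50 ✓; ∠(RQ, QV) = 96.90° ✗; |QV| = 11.40 ✓.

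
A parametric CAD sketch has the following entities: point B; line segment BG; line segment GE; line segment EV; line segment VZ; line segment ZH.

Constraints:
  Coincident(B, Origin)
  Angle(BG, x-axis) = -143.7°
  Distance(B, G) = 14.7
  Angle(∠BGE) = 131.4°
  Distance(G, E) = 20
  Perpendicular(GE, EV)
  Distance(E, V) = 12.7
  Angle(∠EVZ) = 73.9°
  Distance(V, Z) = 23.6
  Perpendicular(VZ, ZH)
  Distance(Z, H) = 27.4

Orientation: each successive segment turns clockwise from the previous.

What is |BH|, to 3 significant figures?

34.5

B is at the origin; BG runs at -143.7° with length 14.7, so G = (-11.8, -8.70). ∠BGE = 131.4° gives GE at 168° from the x-axis; with |GE| = 20.0, E = (-31.4, -4.44). GE is perpendicular to EV, so EV runs at 77.7°; with |EV| = 12.7, V = (-28.7, 7.97). ∠EVZ = 73.9° gives VZ at -28.4° from the x-axis; with |VZ| = 23.6, Z = (-7.92, -3.26). VZ ⟂ ZH, so ZH runs at -118°; with |ZH| = 27.4, H = (-21.0, -27.4). Then |BH| = |H − B| = 34.5.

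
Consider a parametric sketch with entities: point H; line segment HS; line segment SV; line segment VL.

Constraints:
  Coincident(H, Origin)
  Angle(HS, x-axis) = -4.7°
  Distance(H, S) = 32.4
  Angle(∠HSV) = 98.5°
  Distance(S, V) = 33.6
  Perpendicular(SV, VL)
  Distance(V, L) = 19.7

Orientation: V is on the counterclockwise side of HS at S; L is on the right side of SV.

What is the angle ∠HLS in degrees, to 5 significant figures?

23.045°

∠HSV = 98.5°, so SV runs at -4.7° + (180° − 98.5°) = 76.800° from the x-axis; with |SV| = 33.6, V = S + 33.6·(cos 76.800°, sin 76.800°) = (39.964, 30.057). SV ⟂ VL; with |VL| = 19.7 on the right of SV, L = V + 19.7·(0.97358, -0.22835) = (59.143, 25.559). Then cos ∠HLS = LH·LS / (|LH||LS|), giving 23.045°.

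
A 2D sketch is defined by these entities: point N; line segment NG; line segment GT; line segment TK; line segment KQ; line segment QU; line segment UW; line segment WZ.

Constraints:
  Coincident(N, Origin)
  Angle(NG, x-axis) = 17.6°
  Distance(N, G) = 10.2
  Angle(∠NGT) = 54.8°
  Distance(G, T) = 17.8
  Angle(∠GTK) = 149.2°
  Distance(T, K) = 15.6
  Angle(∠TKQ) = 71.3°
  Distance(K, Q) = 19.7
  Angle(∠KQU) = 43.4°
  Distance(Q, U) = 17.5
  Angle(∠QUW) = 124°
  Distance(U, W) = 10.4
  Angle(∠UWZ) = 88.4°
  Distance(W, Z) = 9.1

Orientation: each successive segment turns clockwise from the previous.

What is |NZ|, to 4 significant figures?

25.48

∠QUW = 124.0° gives UW at -79.70° from the x-axis; with |UW| = 10.4, W = (2.893, -23.36). ∠UWZ = 88.4° gives WZ at -171.3° from the x-axis; with |WZ| = 9.1, Z = (-6.103, -24.74). Then |NZ| = |Z − N| = 25.48.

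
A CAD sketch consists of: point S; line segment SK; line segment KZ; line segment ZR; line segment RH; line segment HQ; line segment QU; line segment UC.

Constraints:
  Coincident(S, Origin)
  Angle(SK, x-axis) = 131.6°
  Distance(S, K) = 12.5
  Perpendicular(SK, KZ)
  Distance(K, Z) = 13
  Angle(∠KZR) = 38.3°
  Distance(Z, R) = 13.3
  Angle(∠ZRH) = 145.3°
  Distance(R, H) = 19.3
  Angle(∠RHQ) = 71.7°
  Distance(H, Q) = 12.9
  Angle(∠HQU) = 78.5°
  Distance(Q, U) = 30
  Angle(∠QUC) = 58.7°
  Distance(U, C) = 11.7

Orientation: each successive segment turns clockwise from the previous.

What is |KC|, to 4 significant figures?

16.90

S is at the origin; SK runs at 131.6° with length 12.5, so K = (-8.299, 9.347). SK is perpendicular to KZ, so KZ runs at 41.60°; with |KZ| = 13.0, Z = (1.422, 17.98). ∠KZR = 38.3° gives ZR at -100.1° from the x-axis; with |ZR| = 13.3, R = (-0.9101, 4.885). ∠ZRH = 145.3° gives RH at -134.8° from the x-axis; with |RH| = 19.3, H = (-14.51, -8.810). ∠RHQ = 71.7° gives HQ at 116.9° from the x-axis; with |HQ| = 12.9, Q = (-20.35, 2.694). ∠HQU = 78.5° gives QU at 15.40° from the x-axis; with |QU| = 30.0, U = (8.577, 10.66). ∠QUC = 58.7° gives UC at -105.9° from the x-axis; with |UC| = 11.7, C = (5.372, -0.5916). Then |KC| = |C − K| = 16.90.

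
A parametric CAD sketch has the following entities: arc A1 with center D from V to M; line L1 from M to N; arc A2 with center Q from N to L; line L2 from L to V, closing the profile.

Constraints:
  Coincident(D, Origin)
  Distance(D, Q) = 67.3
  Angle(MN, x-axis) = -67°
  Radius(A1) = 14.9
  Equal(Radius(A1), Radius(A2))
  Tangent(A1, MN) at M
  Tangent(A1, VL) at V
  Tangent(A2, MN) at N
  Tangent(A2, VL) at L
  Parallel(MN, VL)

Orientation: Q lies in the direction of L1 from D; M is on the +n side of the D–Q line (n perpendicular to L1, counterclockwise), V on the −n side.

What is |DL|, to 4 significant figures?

68.93

Tangency of A1 to both parallel lines with radius 14.9 puts M and V at D ± 14.9·n: M = (13.72, 5.822), V = (-13.72, -5.822). Equal radii place N and L the same way about Q: N = Q + 14.9·n = (40.01, -56.13), L = Q − 14.9·n = (12.58, -67.77). Then |DL| = |L − D| = 68.93.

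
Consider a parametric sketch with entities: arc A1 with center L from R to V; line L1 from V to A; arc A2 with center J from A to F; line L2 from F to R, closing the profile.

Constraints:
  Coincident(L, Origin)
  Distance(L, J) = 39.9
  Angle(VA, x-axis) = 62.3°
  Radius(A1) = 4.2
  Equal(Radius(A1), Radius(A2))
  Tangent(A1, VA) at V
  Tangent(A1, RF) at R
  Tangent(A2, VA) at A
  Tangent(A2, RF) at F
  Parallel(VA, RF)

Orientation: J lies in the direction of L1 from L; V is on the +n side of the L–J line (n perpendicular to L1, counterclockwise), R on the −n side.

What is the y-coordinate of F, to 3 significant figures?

33.4

The slot axis is L1's direction at 62.3°, so u = (cos 62.3°, sin 62.3°) = (0.465, 0.885) and n = (−sin 62.3°, cos 62.3°) = (-0.885, 0.465). L is at the origin and J lies 39.9 along u from L, so J = 39.9·u = (18.5, 35.3). Tangency of A1 to both parallel lines with radius 4.2 puts V and R at L ± 4.2·n: V = (-3.72, 1.95), R = (3.72, -1.95). Equal radii place A and F the same way about J: A = J + 4.2·n = (14.8, 37.3), F = J − 4.2·n = (22.3, 33.4). So F.y = 33.4.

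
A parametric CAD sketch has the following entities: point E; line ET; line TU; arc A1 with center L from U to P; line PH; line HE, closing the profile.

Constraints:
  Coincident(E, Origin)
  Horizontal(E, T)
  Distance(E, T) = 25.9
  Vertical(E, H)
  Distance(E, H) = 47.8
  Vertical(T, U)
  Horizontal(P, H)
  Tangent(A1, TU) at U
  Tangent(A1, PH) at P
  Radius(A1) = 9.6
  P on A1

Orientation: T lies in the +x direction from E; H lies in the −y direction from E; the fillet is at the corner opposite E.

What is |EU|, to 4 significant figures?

46.15

The virtual corner opposite E is at (25.90, -47.80). The tangent condition forces LU to be normal to TU and tangency of A1 to PH means the radius LP is perpendicular to PH, with radius 9.6, so the center L sits 9.6 in from both sides at L = (16.30, -38.20). That places the tangent points at U = (25.90, -38.20) on TU and P = (16.30, -47.80) on PH. Then |EU| = |U − E| = 46.15.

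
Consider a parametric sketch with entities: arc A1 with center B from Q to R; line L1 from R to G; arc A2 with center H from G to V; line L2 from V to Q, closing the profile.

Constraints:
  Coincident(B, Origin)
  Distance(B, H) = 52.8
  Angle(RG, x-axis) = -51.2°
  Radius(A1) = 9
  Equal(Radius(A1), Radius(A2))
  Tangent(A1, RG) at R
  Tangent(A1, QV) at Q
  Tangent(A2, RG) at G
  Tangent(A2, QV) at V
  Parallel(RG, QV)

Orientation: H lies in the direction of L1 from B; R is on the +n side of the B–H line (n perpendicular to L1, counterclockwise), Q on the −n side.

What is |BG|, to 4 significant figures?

53.56

The slot axis is L1's direction at -51.2°, so u = (cos -51.2°, sin -51.2°) = (0.6266, -0.7793) and n = (−sin -51.2°, cos -51.2°) = (0.7793, 0.6266). B is at the origin and H lies 52.8 along u from B, so H = 52.8·u = (33.08, -41.15). Tangency of A1 to both parallel lines with radius 9.0 puts R and Q at B ± 9.0·n: R = (7.014, 5.639), Q = (-7.014, -5.639). Equal radii place G and V the same way about H: G = H + 9.0·n = (40.10, -35.51), V = H − 9.0·n = (26.07, -46.79). Then |BG| = |G − B| = 53.56.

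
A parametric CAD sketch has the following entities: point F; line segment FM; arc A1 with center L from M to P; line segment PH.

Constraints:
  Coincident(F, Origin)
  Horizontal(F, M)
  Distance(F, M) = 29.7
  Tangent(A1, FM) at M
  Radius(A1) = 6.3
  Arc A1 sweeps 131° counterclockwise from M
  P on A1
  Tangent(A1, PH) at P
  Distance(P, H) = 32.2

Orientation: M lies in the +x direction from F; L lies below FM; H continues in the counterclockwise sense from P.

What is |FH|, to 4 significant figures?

57.70

F is at the origin; FM is horizontal with |FM| = 29.7 and M on the +x side, so M = (29.70, 0.000). A1 meets FM tangentially, so LM is at right angles to FM, so L = M + (0, -6.3) = (29.70, -6.300). On A1, M sits at bearing 90° from L; a 131° counterclockwise sweep puts P at bearing 221°, so P = L + 6.3·(cos 221°, sin 221°) = (24.95, -10.43). Tangency of A1 to PH means the radius LP is perpendicular to PH, so PH runs along (−sin 221°, cos 221°); with |PH| = 32.2, H = (46.07, -34.73). Then |FH| = |H − F| = 57.70.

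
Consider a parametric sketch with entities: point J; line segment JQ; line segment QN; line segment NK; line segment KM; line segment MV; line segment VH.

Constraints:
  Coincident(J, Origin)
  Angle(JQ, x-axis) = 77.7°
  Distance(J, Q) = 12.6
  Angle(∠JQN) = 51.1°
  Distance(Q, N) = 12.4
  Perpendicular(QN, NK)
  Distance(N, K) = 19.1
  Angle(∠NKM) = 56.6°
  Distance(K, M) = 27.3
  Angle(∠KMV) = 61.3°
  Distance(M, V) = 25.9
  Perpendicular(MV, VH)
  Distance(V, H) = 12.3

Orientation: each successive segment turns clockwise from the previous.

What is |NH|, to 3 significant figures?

6.50

J is at the origin; JQ runs at 77.7° with length 12.6, so Q = (2.68, 12.3). ∠JQN = 51.1° gives QN at -51.2° from the x-axis; with |QN| = 12.4, N = (10.5, 2.65). QN is perpendicular to NK, so NK runs at -141°; with |NK| = 19.1, K = (-4.43, -9.32). ∠NKM = 56.6° gives KM at 95.4° from the x-axis; with |KM| = 27.3, M = (-7.00, 17.9). ∠KMV = 61.3° gives MV at -23.3° from the x-axis; with |MV| = 25.9, V = (16.8, 7.61). The perpendicularity gives VH at right angles to MV, so VH runs at -113°; with |VH| = 12.3, H = (11.9, -3.68). Then |NH| = |H − N| = 6.50.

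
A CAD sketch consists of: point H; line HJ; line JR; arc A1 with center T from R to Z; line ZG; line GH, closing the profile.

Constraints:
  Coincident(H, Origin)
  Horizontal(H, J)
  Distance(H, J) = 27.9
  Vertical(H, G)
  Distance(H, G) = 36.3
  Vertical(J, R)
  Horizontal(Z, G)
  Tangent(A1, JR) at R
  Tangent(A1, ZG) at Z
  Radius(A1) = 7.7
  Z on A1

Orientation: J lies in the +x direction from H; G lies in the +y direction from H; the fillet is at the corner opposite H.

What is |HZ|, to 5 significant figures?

41.542

H is at the origin; HJ is horizontal with |HJ| = 27.9 and J on the +x side, so J = (27.900, 0.0000). HG is vertical with |HG| = 36.3 and G on the +y side, so G = (0.0000, 36.300). The virtual corner opposite H is at (27.900, 36.300). A1 meets JR tangentially, so TR is at right angles to JR and A1 meets ZG tangentially, so TZ is at right angles to ZG, with radius 7.7, so the center T sits 7.7 in from both sides at T = (20.200, 28.600). That places the tangent points at R = (27.900, 28.600) on JR and Z = (20.200, 36.300) on ZG. Then |HZ| = |Z − H| = 41.542.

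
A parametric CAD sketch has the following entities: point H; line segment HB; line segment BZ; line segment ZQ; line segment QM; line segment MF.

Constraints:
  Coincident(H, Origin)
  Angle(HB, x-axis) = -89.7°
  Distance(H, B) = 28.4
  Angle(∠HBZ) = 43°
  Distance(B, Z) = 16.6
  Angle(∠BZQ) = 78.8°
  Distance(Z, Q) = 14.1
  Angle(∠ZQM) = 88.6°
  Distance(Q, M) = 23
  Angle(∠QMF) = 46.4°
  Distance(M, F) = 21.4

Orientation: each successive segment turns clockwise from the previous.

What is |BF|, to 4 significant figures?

9.704

H is at the origin; HB runs at -89.7° with length 28.4, so B = (0.1487, -28.40). ∠HBZ = 43.0° gives BZ at 133.3° from the x-axis; with |BZ| = 16.6, Z = (-11.24, -16.32). ∠BZQ = 78.8° gives ZQ at 32.10° from the x-axis; with |ZQ| = 14.1, Q = (0.7085, -8.826). ∠ZQM = 88.6° gives QM at -59.30° from the x-axis; with |QM| = 23.0, M = (12.45, -28.60). ∠QMF = 46.4° gives MF at 167.1° from the x-axis; with |MF| = 21.4, F = (-8.409, -23.82). Then |BF| = |F − B| = 9.704.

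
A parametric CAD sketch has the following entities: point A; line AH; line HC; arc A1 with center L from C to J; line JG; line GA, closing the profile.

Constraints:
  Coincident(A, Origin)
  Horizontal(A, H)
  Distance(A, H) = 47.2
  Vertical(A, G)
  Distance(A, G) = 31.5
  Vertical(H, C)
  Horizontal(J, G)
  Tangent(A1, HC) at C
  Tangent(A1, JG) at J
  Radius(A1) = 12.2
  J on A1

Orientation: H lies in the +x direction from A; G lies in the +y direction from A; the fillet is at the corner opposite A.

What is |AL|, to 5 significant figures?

39.969

A is at the origin; AH is horizontal with |AH| = 47.2 and H on the +x side, so H = (47.200, 0.0000). A and G share the same x with |AG| = 31.5 and G on the +y side, so G = (0.0000, 31.500). The virtual corner opposite A is at (47.200, 31.500). Tangency of A1 to HC means the radius LC is perpendicular to HC and the tangent condition forces LJ to be normal to JG, with radius 12.2, so the center L sits 12.2 in from both sides at L = (35.000, 19.300). Then |AL| = |L − A| = 39.969.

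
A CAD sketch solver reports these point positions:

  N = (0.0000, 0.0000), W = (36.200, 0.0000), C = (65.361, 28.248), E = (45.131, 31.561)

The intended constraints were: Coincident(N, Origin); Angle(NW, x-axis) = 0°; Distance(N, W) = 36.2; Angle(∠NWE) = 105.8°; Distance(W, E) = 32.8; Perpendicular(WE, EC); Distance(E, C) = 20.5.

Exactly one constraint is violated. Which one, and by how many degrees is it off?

Perpendicular(WE, EC) — off by 6.50°.

N = (0.00, 0.00) ✓; NW at 0.000° ✓; |NW| = 36.20 ✓; ∠NWE = 105.8° ✓; |WE| = 32.80 ✓; ∠(WE, EC) = 83.50° ✗; |EC| = 20.50 ✓.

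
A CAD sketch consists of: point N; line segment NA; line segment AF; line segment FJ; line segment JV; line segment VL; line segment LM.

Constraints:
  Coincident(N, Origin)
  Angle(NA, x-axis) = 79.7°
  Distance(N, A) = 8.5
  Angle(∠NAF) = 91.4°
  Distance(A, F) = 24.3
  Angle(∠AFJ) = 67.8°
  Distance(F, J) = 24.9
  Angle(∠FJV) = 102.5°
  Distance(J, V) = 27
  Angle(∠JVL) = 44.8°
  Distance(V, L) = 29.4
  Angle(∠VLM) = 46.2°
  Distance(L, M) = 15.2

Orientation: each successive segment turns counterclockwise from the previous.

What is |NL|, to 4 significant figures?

14.31

∠FJV = 102.5° gives JV at -2.000° from the x-axis; with |JV| = 27.0, V = (9.246, -12.13). ∠JVL = 44.8° gives VL at 133.2° from the x-axis; with |VL| = 29.4, L = (-10.88, 9.297). Then |NL| = |L − N| = 14.31.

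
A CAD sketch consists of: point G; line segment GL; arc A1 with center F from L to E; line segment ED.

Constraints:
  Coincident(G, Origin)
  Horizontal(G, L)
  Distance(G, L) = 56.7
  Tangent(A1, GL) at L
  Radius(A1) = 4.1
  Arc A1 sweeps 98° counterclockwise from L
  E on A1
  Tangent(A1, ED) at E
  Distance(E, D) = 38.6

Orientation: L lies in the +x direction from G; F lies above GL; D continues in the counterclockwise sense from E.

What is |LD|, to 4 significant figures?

42.92

G is at the origin; G and L share the same y with |GL| = 56.7 and L on the +x side, so L = (56.70, 0.000). Since A1 is tangent to GL there, FL ⟂ GL, so F = L + (0, 4.1) = (56.70, 4.100). On A1, L sits at bearing -90° from F; a 98° counterclockwise sweep puts E at bearing 8°, so E = F + 4.1·(cos 8°, sin 8°) = (60.76, 4.671). Since A1 is tangent to ED there, FE ⟂ ED, so ED runs along (−sin 8°, cos 8°); with |ED| = 38.6, D = (55.39, 42.89). Then |LD| = |D − L| = 42.92.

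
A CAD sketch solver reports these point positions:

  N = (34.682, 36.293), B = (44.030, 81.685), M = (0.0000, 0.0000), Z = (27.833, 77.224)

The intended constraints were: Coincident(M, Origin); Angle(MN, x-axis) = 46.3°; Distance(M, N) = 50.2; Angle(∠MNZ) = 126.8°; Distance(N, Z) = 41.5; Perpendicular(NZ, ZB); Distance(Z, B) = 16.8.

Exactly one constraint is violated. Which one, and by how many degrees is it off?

Perpendicular(NZ, ZB) — off by 5.90°.

M = (0.00, 0.00) ✓; MN at 46.30° ✓; |MN| = 50.20 ✓; ∠MNZ = 126.8° ✓; |NZ| = 41.50 ✓; ∠(NZ, ZB) = 84.10° ✗; |ZB| = 16.80 ✓.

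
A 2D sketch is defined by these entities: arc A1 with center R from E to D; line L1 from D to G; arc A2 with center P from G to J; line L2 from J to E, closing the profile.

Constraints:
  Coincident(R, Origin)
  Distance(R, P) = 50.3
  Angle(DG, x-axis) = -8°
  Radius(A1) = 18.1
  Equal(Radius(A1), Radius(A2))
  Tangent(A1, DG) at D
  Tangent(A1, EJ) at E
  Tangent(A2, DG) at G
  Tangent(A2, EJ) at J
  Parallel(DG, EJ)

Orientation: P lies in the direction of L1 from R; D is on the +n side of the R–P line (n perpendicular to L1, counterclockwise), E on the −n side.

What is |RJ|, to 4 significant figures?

53.46

Tangency of A1 to both parallel lines with radius 18.1 puts D and E at R ± 18.1·n: D = (2.519, 17.92), E = (-2.519, -17.92). Equal radii place G and J the same way about P: G = P + 18.1·n = (52.33, 10.92), J = P − 18.1·n = (47.29, -24.92). Then |RJ| = |J − R| = 53.46.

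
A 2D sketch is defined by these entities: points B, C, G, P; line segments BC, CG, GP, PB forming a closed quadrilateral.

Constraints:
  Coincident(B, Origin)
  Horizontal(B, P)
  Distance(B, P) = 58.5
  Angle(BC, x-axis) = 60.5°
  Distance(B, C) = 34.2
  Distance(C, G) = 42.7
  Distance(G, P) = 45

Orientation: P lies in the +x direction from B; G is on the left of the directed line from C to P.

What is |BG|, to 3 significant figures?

72.4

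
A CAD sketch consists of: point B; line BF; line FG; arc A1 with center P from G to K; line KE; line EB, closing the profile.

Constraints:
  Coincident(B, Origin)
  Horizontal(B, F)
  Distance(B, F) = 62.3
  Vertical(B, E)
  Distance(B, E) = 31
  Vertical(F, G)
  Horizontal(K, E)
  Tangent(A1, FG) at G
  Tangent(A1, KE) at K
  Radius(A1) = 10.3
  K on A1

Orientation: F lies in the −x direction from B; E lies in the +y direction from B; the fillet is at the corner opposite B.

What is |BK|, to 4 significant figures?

60.54

The virtual corner opposite B is at (-62.30, 31.00). Tangency of A1 to FG means the radius PG is perpendicular to FG and tangency of A1 to KE means the radius PK is perpendicular to KE, with radius 10.3, so the center P sits 10.3 in from both sides at P = (-52.00, 20.70). That places the tangent points at G = (-62.30, 20.70) on FG and K = (-52.00, 31.00) on KE. Then |BK| = |K − B| = 60.54.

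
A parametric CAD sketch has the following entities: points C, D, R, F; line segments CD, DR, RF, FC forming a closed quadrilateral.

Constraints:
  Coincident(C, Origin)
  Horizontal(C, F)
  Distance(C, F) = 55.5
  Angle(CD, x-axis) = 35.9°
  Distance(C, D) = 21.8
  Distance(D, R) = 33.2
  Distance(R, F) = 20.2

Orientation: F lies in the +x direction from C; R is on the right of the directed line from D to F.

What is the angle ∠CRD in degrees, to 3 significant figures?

31.7°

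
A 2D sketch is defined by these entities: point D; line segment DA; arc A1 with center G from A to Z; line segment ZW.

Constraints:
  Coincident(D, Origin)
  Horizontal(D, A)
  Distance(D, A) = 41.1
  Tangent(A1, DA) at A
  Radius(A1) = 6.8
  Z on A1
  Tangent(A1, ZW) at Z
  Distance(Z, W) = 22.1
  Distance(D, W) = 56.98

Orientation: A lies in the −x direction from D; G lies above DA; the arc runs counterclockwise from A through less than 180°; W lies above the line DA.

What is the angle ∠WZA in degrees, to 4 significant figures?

115.9°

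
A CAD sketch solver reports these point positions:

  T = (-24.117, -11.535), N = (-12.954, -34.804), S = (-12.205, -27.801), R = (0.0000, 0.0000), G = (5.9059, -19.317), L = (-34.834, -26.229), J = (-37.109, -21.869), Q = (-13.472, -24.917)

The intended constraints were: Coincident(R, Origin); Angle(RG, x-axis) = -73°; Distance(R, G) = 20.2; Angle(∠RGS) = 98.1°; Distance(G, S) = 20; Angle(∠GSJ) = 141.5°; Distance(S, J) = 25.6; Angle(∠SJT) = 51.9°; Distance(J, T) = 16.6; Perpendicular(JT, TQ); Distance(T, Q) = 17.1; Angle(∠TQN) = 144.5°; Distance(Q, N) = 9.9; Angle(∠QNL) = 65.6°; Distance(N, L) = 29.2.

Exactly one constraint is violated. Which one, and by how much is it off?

Distance(N, L) = 29.2 — off by 5.70.

R = (0.00, 0.00) ✓; RG at -73.00° ✓; |RG| = 20.20 ✓; ∠RGS = 98.10° ✓; |GS| = 20.00 ✓; ∠GSJ = 141.5° ✓; |SJ| = 25.60 ✓; ∠SJT = 51.90° ✓; |JT| = 16.60 ✓; ∠(JT, TQ) = 90.00° ✓; |TQ| = 17.10 ✓; ∠TQN = 144.5° ✓; |QN| = 9.901 ✓; ∠QNL = 65.60° ✓; |NL| = 23.50 ✗.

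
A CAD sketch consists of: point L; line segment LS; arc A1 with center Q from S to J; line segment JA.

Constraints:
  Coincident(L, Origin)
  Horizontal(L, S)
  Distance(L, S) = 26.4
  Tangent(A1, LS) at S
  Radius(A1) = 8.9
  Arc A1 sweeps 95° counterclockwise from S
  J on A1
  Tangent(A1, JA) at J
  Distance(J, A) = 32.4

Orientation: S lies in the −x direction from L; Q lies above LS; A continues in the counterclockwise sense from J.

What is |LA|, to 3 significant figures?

46.6

L is at the origin; LS is horizontal with |LS| = 26.4 and S on the −x side, so S = (-26.4, 0.00). A1 meets LS tangentially, so QS is at right angles to LS, so Q = S + (0, 8.9) = (-26.4, 8.90). On A1, S sits at bearing -90° from Q; a 95° counterclockwise sweep puts J at bearing 5°, so J = Q + 8.9·(cos 5°, sin 5°) = (-17.5, 9.68). Tangency of A1 to JA means the radius QJ is perpendicular to JA, so JA runs along (−sin 5°, cos 5°); with |JA| = 32.4, A = (-20.4, 42.0). Then |LA| = |A − L| = 46.6.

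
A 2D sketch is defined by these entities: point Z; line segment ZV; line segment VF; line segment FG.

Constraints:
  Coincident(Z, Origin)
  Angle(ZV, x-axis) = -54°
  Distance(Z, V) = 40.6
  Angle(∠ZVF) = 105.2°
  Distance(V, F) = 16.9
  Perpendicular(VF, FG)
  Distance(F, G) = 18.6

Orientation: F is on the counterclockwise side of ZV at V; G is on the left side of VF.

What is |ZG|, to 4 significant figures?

34.38

Z is at the origin; ZV runs at -54.0° with length 40.6, so V = 40.6·(cos -54.0°, sin -54.0°) = (23.86, -32.85). ∠ZVF = 105.2°, so VF runs at -54.0° + (180° − 105.2°) = 20.80° from the x-axis; with |VF| = 16.9, F = V + 16.9·(cos 20.80°, sin 20.80°) = (39.66, -26.84). VF is perpendicular to FG; with |FG| = 18.6 on the left of VF, G = F + 18.6·(-0.3551, 0.9348) = (33.06, -9.457). Then |ZG| = |G − Z| = 34.38.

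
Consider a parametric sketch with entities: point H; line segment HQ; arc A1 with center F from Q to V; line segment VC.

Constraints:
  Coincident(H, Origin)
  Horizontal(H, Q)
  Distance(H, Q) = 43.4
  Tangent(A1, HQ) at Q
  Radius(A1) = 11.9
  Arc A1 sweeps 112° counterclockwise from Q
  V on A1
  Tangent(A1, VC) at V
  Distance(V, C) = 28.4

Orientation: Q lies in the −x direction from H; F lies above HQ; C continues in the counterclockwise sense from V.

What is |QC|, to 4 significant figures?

42.69

H is at the origin; H and Q share the same y with |HQ| = 43.4 and Q on the −x side, so Q = (-43.40, 0.000). The tangent condition forces FQ to be normal to HQ, so F = Q + (0, 11.9) = (-43.40, 11.90). On A1, Q sits at bearing -90° from F; a 112° counterclockwise sweep puts V at bearing 22°, so V = F + 11.9·(cos 22°, sin 22°) = (-32.37, 16.36). Since A1 is tangent to VC there, FV ⟂ VC, so VC runs along (−sin 22°, cos 22°); with |VC| = 28.4, C = (-43.01, 42.69). Then |QC| = |C − Q| = 42.69.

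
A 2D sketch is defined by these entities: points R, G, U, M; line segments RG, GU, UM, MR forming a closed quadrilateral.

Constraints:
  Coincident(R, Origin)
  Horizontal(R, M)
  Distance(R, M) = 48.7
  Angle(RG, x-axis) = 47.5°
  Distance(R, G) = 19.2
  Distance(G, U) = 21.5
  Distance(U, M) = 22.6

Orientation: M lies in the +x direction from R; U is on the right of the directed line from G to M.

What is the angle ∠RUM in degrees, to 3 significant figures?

167°

R is at the origin; RM is horizontal with |RM| = 48.7 and M in +x, so M = (48.7, 0). RG runs at 47.5° with |RG| = 19.2, so G = (13.0, 14.2). U is determined by |GU| = 21.5 and |UM| = 22.6 together: it lies at the intersection of circle(G, 21.5) and circle(M, 22.6). With |GM| = 38.4, the foot of the radical line on GM is 18.6 from G and the perpendicular offset is √(21.5² − 18.6²) = 10.8. Taking the right-of-GM solution: U = (26.3, -2.74).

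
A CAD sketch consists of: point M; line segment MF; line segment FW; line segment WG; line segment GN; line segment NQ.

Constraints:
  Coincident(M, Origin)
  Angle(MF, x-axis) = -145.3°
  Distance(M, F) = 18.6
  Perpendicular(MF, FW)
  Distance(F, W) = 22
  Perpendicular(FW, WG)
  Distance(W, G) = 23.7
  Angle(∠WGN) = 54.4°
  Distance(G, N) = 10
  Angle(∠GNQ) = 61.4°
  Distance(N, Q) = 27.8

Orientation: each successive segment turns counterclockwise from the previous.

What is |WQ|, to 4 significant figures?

17.86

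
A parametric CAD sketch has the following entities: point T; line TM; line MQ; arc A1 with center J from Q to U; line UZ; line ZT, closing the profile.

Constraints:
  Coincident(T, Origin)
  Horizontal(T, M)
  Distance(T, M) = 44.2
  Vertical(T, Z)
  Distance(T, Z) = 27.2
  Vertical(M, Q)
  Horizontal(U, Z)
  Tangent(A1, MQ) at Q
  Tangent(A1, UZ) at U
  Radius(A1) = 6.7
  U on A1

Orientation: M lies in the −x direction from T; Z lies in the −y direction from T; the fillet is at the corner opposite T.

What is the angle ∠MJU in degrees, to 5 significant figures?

161.90°

The virtual corner opposite T is at (-44.200, -27.200). A1 meets MQ tangentially, so JQ is at right angles to MQ and since A1 is tangent to UZ there, JU ⟂ UZ, with radius 6.7, so the center J sits 6.7 in from both sides at J = (-37.500, -20.500). That places the tangent points at Q = (-44.200, -20.500) on MQ and U = (-37.500, -27.200) on UZ. Then cos ∠MJU = JM·JU / (|JM||JU|), giving 161.90°.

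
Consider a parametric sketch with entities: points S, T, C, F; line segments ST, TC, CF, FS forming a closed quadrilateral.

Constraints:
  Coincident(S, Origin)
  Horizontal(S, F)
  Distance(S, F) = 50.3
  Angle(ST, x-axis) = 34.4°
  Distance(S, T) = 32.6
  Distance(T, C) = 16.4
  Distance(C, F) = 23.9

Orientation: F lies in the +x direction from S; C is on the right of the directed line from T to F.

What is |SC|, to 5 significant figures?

26.563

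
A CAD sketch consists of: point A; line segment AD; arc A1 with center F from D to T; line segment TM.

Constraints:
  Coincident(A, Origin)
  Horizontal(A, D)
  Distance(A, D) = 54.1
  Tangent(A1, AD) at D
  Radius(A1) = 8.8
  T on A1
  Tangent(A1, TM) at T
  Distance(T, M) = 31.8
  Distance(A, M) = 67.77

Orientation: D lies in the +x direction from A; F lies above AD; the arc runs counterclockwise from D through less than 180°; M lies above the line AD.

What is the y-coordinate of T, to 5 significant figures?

11.338

A is at the origin; AD is horizontal with |AD| = 54.1 and D on the +x side, so D = (54.100, 0.0000). Since A1 is tangent to AD there, FD ⟂ AD, so F = D + (0, 8.8) = (54.100, 8.8000). Since FT ⟂ TM (tangency), |FM| = √(8.8² + 31.8²) = 32.995 regardless of where T sits on A1. So M lies on both circle(A, 67.77) and circle(F, 32.995); the above-AD intersection is M = (53.354, 41.787). T is the foot of the tangent from M: T = (62.526, 11.338).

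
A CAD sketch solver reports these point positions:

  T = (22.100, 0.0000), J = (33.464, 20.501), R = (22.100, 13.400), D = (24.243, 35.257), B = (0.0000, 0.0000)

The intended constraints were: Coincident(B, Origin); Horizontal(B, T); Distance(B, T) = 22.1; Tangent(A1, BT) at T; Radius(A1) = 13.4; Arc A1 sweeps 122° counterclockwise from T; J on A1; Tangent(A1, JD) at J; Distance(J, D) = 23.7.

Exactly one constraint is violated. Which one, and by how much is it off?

Distance(J, D) = 23.7 — off by 6.30.

B = (0.00, 0.00) ✓; B.y = 0.00, T.y = 0.00 ✓; |BT| = 22.10 ✓; ∠(RT, TB) = 90.00° ✓; |RT| = 13.40 ✓; bearing(R→J) − bearing(R→T) = 122.0° ✓; |RJ| = 13.40 ✓; ∠(RJ, JD) = 90.00° ✓; |JD| = 17.40 ✗.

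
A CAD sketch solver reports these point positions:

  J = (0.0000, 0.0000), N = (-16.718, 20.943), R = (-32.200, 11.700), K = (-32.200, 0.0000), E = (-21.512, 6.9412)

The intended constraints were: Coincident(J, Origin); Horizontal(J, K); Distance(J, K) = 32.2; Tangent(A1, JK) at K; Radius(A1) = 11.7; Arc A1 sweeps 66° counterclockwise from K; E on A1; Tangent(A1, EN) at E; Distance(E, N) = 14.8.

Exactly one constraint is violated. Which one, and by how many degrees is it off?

Tangent(A1, EN) at E — off by 5.10°.

J = (0.00, 0.00) ✓; J.y = 0.00, K.y = 0.00 ✓; |JK| = 32.20 ✓; ∠(RK, KJ) = 90.00° ✓; |RK| = 11.70 ✓; bearing(R→E) − bearing(R→K) = 66.00° ✓; |RE| = 11.70 ✓; ∠(RE, EN) = 84.90° ✗; |EN| = 14.80 ✓.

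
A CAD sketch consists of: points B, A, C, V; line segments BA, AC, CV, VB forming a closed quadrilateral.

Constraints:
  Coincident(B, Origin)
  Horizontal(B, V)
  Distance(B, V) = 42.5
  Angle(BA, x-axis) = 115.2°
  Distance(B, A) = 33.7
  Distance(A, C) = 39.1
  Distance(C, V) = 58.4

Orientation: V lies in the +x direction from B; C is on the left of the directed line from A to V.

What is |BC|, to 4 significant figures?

55.76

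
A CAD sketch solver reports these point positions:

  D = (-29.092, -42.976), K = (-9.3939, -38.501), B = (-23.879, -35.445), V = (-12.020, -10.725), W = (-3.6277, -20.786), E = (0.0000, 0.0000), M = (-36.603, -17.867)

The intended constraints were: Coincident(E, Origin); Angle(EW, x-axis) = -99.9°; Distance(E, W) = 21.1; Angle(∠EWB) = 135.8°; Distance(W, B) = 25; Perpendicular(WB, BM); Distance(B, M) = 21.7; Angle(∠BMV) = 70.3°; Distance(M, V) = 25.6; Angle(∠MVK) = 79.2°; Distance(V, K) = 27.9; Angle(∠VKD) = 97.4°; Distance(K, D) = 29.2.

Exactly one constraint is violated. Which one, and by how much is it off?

Distance(K, D) = 29.2 — off by 9.00.

E = (0.00, 0.00) ✓; EW at -99.90° ✓; |EW| = 21.10 ✓; ∠EWB = 135.8° ✓; |WB| = 25.00 ✓; ∠(WB, BM) = 90.00° ✓; |BM| = 21.70 ✓; ∠BMV = 70.30° ✓; |MV| = 25.60 ✓; ∠MVK = 79.20° ✓; |VK| = 27.90 ✓; ∠VKD = 97.40° ✓; |KD| = 20.20 ✗.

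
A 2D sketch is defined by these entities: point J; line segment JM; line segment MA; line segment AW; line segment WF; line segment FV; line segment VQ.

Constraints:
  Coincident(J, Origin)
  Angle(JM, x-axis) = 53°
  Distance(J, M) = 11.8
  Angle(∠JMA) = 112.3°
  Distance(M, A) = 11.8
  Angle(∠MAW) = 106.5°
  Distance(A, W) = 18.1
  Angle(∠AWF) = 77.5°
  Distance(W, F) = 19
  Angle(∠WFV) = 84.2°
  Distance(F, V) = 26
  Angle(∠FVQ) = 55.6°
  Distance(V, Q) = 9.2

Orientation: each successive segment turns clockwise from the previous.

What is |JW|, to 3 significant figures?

22.4

∠JMA = 112.3° gives MA at -14.7° from the x-axis; with |MA| = 11.8, A = (18.5, 6.43). ∠MAW = 106.5° gives AW at -88.2° from the x-axis; with |AW| = 18.1, W = (19.1, -11.7). Then |JW| = |W − J| = 22.4.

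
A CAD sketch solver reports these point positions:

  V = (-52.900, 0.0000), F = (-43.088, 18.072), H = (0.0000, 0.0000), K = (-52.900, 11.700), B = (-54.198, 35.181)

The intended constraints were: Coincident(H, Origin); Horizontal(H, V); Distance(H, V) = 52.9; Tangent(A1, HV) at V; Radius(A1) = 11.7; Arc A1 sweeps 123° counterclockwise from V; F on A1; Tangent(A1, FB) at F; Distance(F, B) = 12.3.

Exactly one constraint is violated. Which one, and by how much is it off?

Distance(F, B) = 12.3 — off by 8.10.

H = (0.00, 0.00) ✓; H.y = 0.00, V.y = 0.00 ✓; |HV| = 52.90 ✓; ∠(KV, VH) = 90.00° ✓; |KV| = 11.70 ✓; bearing(K→F) − bearing(K→V) = 123.0° ✓; |KF| = 11.70 ✓; ∠(KF, FB) = 90.00° ✓; |FB| = 20.40 ✗.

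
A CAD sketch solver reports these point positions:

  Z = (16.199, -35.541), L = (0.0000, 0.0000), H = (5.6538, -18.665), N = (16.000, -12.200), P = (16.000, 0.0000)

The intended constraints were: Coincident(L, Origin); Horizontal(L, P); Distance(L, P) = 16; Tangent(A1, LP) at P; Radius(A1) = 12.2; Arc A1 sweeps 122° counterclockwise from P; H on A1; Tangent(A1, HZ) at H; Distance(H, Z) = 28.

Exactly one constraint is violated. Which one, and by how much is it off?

Distance(H, Z) = 28 — off by 8.10.

L = (0.00, 0.00) ✓; L.y = 0.00, P.y = 0.00 ✓; |LP| = 16.00 ✓; ∠(NP, PL) = 90.00° ✓; |NP| = 12.20 ✓; bearing(N→H) − bearing(N→P) = 122.0° ✓; |NH| = 12.20 ✓; ∠(NH, HZ) = 90.00° ✓; |HZ| = 19.90 ✗.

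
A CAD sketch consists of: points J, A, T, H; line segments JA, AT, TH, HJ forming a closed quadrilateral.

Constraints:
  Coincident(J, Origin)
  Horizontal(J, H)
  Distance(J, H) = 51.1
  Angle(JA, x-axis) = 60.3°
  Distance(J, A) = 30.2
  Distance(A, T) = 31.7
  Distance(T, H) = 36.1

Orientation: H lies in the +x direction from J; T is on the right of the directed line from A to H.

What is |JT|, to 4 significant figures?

16.36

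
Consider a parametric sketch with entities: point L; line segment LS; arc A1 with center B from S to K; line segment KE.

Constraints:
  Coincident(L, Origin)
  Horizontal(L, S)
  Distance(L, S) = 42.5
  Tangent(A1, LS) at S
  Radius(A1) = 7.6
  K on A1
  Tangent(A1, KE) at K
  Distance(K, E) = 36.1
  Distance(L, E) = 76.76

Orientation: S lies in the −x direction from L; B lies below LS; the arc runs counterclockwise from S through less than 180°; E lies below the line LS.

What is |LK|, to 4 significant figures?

48.85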